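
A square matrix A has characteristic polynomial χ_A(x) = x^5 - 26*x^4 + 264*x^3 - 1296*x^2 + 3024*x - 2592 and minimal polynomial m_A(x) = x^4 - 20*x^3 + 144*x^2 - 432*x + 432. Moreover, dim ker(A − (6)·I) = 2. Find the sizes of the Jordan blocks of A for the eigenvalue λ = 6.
Block sizes for λ = 6: [3, 1]

Step 1 — from the characteristic polynomial, algebraic multiplicity of λ = 6 is 4. From dim ker(A − (6)·I) = 2, there are exactly 2 Jordan blocks for λ = 6.
Step 2 — from the minimal polynomial, the factor (x − 6)^3 tells us the largest block for λ = 6 has size 3.
Step 3 — with total size 4, 2 blocks, and largest block 3, the block sizes (in nonincreasing order) are [3, 1].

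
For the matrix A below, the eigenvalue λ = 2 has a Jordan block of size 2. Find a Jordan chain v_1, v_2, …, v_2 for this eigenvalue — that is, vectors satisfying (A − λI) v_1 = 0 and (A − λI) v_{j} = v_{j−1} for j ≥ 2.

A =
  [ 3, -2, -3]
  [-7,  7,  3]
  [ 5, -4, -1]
A Jordan chain for λ = 2 of length 2:
v_1 = (-1, -2, 1)ᵀ
v_2 = (1, 1, 0)ᵀ

Let N = A − (2)·I. We want v_2 with N^2 v_2 = 0 but N^1 v_2 ≠ 0; then v_{j-1} := N · v_j for j = 2, …, 2.

Pick v_2 = (1, 1, 0)ᵀ.
Then v_1 = N · v_2 = (-1, -2, 1)ᵀ.

Sanity check: (A − (2)·I) v_1 = (0, 0, 0)ᵀ = 0. ✓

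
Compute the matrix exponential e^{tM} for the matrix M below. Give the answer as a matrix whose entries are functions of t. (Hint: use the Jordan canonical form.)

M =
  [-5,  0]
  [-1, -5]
e^{tM} =
  [exp(-5*t), 0]
  [-t*exp(-5*t), exp(-5*t)]

Strategy: write M = P · J · P⁻¹ where J is a Jordan canonical form, so e^{tM} = P · e^{tJ} · P⁻¹, and e^{tJ} can be computed block-by-block.

M has Jordan form
J =
  [-5,  1]
  [ 0, -5]
(up to reordering of blocks).

Per-block formulas:
  For a 2×2 Jordan block J_2(-5): exp(t · J_2(-5)) = e^(-5t)·(I + t·N), where N is the 2×2 nilpotent shift.

After assembling e^{tJ} and conjugating by P, we get:

e^{tM} =
  [exp(-5*t), 0]
  [-t*exp(-5*t), exp(-5*t)]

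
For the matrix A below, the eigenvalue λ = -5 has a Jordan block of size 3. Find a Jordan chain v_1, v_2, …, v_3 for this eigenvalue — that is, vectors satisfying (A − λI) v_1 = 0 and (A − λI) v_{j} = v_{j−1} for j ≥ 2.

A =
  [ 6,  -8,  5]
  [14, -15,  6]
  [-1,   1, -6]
A Jordan chain for λ = -5 of length 3:
v_1 = (4, 8, 4)ᵀ
v_2 = (11, 14, -1)ᵀ
v_3 = (1, 0, 0)ᵀ

Let N = A − (-5)·I. We want v_3 with N^3 v_3 = 0 but N^2 v_3 ≠ 0; then v_{j-1} := N · v_j for j = 3, …, 2.

Pick v_3 = (1, 0, 0)ᵀ.
Then v_2 = N · v_3 = (11, 14, -1)ᵀ.
Then v_1 = N · v_2 = (4, 8, 4)ᵀ.

Sanity check: (A − (-5)·I) v_1 = (0, 0, 0)ᵀ = 0. ✓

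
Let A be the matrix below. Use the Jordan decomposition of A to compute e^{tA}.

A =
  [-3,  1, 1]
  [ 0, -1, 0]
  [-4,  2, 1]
e^{tA} =
  [-2*t*exp(-t) + exp(-t), t*exp(-t), t*exp(-t)]
  [0, exp(-t), 0]
  [-4*t*exp(-t), 2*t*exp(-t), 2*t*exp(-t) + exp(-t)]

Strategy: write A = P · J · P⁻¹ where J is a Jordan canonical form, so e^{tA} = P · e^{tJ} · P⁻¹, and e^{tJ} can be computed block-by-block.

A has Jordan form
J =
  [-1,  1,  0]
  [ 0, -1,  0]
  [ 0,  0, -1]
(up to reordering of blocks).

Per-block formulas:
  For a 2×2 Jordan block J_2(-1): exp(t · J_2(-1)) = e^(-1t)·(I + t·N), where N is the 2×2 nilpotent shift.
  For a 1×1 block at λ = -1: exp(t · [-1]) = [e^(-1t)].

After assembling e^{tJ} and conjugating by P, we get:

e^{tA} =
  [-2*t*exp(-t) + exp(-t), t*exp(-t), t*exp(-t)]
  [0, exp(-t), 0]
  [-4*t*exp(-t), 2*t*exp(-t), 2*t*exp(-t) + exp(-t)]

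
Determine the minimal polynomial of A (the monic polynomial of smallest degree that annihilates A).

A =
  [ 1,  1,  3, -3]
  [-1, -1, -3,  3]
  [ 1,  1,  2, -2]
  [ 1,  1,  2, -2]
x^2

The characteristic polynomial is χ_A(x) = x^4, so the eigenvalues are known. The minimal polynomial is
  m_A(x) = Π_λ (x − λ)^{k_λ}
where k_λ is the size of the *largest* Jordan block for λ (equivalently, the smallest k with (A − λI)^k v = 0 for every generalised eigenvector v of λ).

  λ = 0: largest Jordan block has size 2, contributing (x − 0)^2

So m_A(x) = x^2 = x^2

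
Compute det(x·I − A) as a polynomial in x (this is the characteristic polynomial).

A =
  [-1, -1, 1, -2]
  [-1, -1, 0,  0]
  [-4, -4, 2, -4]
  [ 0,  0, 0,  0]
x^4

Expanding det(x·I − A) (e.g. by cofactor expansion or by noting that A is similar to its Jordan form J, which has the same characteristic polynomial as A) gives
  χ_A(x) = x^4
which factors as x^4. The eigenvalues (with algebraic multiplicities) are λ = 0 with multiplicity 4.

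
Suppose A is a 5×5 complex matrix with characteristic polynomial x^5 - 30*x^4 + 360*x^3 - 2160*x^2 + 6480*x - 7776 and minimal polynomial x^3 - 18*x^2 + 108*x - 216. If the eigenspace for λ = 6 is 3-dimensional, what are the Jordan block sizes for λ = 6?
Block sizes for λ = 6: [3, 1, 1]

Step 1 — from the characteristic polynomial, algebraic multiplicity of λ = 6 is 5. From dim ker(A − (6)·I) = 3, there are exactly 3 Jordan blocks for λ = 6.
Step 2 — from the minimal polynomial, the factor (x − 6)^3 tells us the largest block for λ = 6 has size 3.
Step 3 — with total size 5, 3 blocks, and largest block 3, the block sizes (in nonincreasing order) are [3, 1, 1].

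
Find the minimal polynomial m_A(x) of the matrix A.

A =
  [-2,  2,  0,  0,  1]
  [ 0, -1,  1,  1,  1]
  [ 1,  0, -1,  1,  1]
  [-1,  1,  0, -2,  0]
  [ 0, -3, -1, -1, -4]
x^3 + 6*x^2 + 12*x + 8

The characteristic polynomial is χ_A(x) = (x + 2)^5, so the eigenvalues are known. The minimal polynomial is
  m_A(x) = Π_λ (x − λ)^{k_λ}
where k_λ is the size of the *largest* Jordan block for λ (equivalently, the smallest k with (A − λI)^k v = 0 for every generalised eigenvector v of λ).

  λ = -2: largest Jordan block has size 3, contributing (x + 2)^3

So m_A(x) = (x + 2)^3 = x^3 + 6*x^2 + 12*x + 8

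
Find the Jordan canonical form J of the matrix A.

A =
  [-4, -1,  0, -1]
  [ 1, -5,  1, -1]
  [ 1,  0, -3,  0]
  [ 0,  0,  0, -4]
J_3(-4) ⊕ J_1(-4)

The characteristic polynomial is
  det(x·I − A) = x^4 + 16*x^3 + 96*x^2 + 256*x + 256 = (x + 4)^4

Eigenvalues and multiplicities (the geometric multiplicity of λ is n − rank(A − λI), which equals the number of Jordan blocks for λ):
  λ = -4: algebraic multiplicity = 4, geometric multiplicity = 2

Determining the block sizes for each eigenvalue:
  λ = -4: with am = 4 and gm = 2, the partition is not yet determined (e.g. several partitions of 4 into 2 parts exist). Let N = A − (-4)·I. Computing rank(N^1) = 2, rank(N^2) = 1, rank(N^3) = 0; the number of blocks of size ≥ j is rank(N^{j−1}) − rank(N^j), giving [2, 1, 1]. So we have 1 block(s) of size 3, 1 block(s) of size 1 → block sizes [3, 1]

Assembling the blocks gives a Jordan form
J =
  [-4,  1,  0,  0]
  [ 0, -4,  1,  0]
  [ 0,  0, -4,  0]
  [ 0,  0,  0, -4]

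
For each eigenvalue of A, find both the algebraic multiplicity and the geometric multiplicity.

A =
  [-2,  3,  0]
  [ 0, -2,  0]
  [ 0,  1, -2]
λ = -2: alg = 3, geom = 2

Step 1 — factor the characteristic polynomial to read off the algebraic multiplicities:
  χ_A(x) = (x + 2)^3

Step 2 — compute geometric multiplicities via the rank-nullity identity g(λ) = n − rank(A − λI):
  rank(A − (-2)·I) = 1, so dim ker(A − (-2)·I) = n − 1 = 2

Summary:
  λ = -2: algebraic multiplicity = 3, geometric multiplicity = 2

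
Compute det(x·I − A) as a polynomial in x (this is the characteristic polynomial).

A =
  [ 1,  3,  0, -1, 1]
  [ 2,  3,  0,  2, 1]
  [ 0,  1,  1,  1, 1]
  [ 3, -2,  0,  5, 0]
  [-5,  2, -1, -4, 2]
x^5 - 12*x^4 + 57*x^3 - 134*x^2 + 156*x - 72

Expanding det(x·I − A) (e.g. by cofactor expansion or by noting that A is similar to its Jordan form J, which has the same characteristic polynomial as A) gives
  χ_A(x) = x^5 - 12*x^4 + 57*x^3 - 134*x^2 + 156*x - 72
which factors as (x - 3)^2*(x - 2)^3. The eigenvalues (with algebraic multiplicities) are λ = 2 with multiplicity 3, λ = 3 with multiplicity 2.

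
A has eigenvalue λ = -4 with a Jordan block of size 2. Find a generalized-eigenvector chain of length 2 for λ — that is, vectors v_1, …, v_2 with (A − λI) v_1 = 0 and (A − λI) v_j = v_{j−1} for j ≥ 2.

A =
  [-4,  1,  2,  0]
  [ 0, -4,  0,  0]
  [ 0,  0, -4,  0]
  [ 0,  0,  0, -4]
A Jordan chain for λ = -4 of length 2:
v_1 = (1, 0, 0, 0)ᵀ
v_2 = (0, 1, 0, 0)ᵀ

Let N = A − (-4)·I. We want v_2 with N^2 v_2 = 0 but N^1 v_2 ≠ 0; then v_{j-1} := N · v_j for j = 2, …, 2.

Pick v_2 = (0, 1, 0, 0)ᵀ.
Then v_1 = N · v_2 = (1, 0, 0, 0)ᵀ.

Sanity check: (A − (-4)·I) v_1 = (0, 0, 0, 0)ᵀ = 0. ✓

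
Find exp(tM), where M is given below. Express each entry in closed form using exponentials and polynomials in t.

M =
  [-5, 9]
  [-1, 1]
e^{tM} =
  [-3*t*exp(-2*t) + exp(-2*t), 9*t*exp(-2*t)]
  [-t*exp(-2*t), 3*t*exp(-2*t) + exp(-2*t)]

Strategy: write M = P · J · P⁻¹ where J is a Jordan canonical form, so e^{tM} = P · e^{tJ} · P⁻¹, and e^{tJ} can be computed block-by-block.

M has Jordan form
J =
  [-2,  1]
  [ 0, -2]
(up to reordering of blocks).

Per-block formulas:
  For a 2×2 Jordan block J_2(-2): exp(t · J_2(-2)) = e^(-2t)·(I + t·N), where N is the 2×2 nilpotent shift.

After assembling e^{tJ} and conjugating by P, we get:

e^{tM} =
  [-3*t*exp(-2*t) + exp(-2*t), 9*t*exp(-2*t)]
  [-t*exp(-2*t), 3*t*exp(-2*t) + exp(-2*t)]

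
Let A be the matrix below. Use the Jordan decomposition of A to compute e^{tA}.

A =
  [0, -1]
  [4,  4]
e^{tA} =
  [-2*t*exp(2*t) + exp(2*t), -t*exp(2*t)]
  [4*t*exp(2*t), 2*t*exp(2*t) + exp(2*t)]

Strategy: write A = P · J · P⁻¹ where J is a Jordan canonical form, so e^{tA} = P · e^{tJ} · P⁻¹, and e^{tJ} can be computed block-by-block.

A has Jordan form
J =
  [2, 1]
  [0, 2]
(up to reordering of blocks).

Per-block formulas:
  For a 2×2 Jordan block J_2(2): exp(t · J_2(2)) = e^(2t)·(I + t·N), where N is the 2×2 nilpotent shift.

After assembling e^{tJ} and conjugating by P, we get:

e^{tA} =
  [-2*t*exp(2*t) + exp(2*t), -t*exp(2*t)]
  [4*t*exp(2*t), 2*t*exp(2*t) + exp(2*t)]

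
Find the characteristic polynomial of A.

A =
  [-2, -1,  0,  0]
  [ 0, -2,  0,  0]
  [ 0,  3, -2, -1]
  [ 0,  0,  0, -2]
x^4 + 8*x^3 + 24*x^2 + 32*x + 16

Expanding det(x·I − A) (e.g. by cofactor expansion or by noting that A is similar to its Jordan form J, which has the same characteristic polynomial as A) gives
  χ_A(x) = x^4 + 8*x^3 + 24*x^2 + 32*x + 16
which factors as (x + 2)^4. The eigenvalues (with algebraic multiplicities) are λ = -2 with multiplicity 4.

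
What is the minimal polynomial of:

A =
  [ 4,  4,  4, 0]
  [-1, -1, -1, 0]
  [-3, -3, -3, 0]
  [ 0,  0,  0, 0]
x^2

The characteristic polynomial is χ_A(x) = x^4, so the eigenvalues are known. The minimal polynomial is
  m_A(x) = Π_λ (x − λ)^{k_λ}
where k_λ is the size of the *largest* Jordan block for λ (equivalently, the smallest k with (A − λI)^k v = 0 for every generalised eigenvector v of λ).

  λ = 0: largest Jordan block has size 2, contributing (x − 0)^2

So m_A(x) = x^2 = x^2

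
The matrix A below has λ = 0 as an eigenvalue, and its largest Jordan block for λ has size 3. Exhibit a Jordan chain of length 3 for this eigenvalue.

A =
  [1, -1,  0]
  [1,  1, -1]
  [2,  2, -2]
A Jordan chain for λ = 0 of length 3:
v_1 = (-2, -2, -4)ᵀ
v_2 = (-1, 1, 2)ᵀ
v_3 = (0, 1, 0)ᵀ

Let N = A − (0)·I. We want v_3 with N^3 v_3 = 0 but N^2 v_3 ≠ 0; then v_{j-1} := N · v_j for j = 3, …, 2.

Pick v_3 = (0, 1, 0)ᵀ.
Then v_2 = N · v_3 = (-1, 1, 2)ᵀ.
Then v_1 = N · v_2 = (-2, -2, -4)ᵀ.

Sanity check: (A − (0)·I) v_1 = (0, 0, 0)ᵀ = 0. ✓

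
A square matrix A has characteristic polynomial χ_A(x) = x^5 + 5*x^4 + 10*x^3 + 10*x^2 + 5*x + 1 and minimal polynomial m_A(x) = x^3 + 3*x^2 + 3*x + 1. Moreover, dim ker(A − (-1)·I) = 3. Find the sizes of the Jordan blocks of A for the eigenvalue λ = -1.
Block sizes for λ = -1: [3, 1, 1]

Step 1 — from the characteristic polynomial, algebraic multiplicity of λ = -1 is 5. From dim ker(A − (-1)·I) = 3, there are exactly 3 Jordan blocks for λ = -1.
Step 2 — from the minimal polynomial, the factor (x + 1)^3 tells us the largest block for λ = -1 has size 3.
Step 3 — with total size 5, 3 blocks, and largest block 3, the block sizes (in nonincreasing order) are [3, 1, 1].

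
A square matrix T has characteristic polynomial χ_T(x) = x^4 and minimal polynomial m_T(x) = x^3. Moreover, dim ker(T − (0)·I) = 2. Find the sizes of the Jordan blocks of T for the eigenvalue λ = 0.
Block sizes for λ = 0: [3, 1]

Step 1 — from the characteristic polynomial, algebraic multiplicity of λ = 0 is 4. From dim ker(T − (0)·I) = 2, there are exactly 2 Jordan blocks for λ = 0.
Step 2 — from the minimal polynomial, the factor (x − 0)^3 tells us the largest block for λ = 0 has size 3.
Step 3 — with total size 4, 2 blocks, and largest block 3, the block sizes (in nonincreasing order) are [3, 1].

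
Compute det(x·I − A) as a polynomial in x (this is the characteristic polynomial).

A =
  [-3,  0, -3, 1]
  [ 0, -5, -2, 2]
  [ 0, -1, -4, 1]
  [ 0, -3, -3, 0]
x^4 + 12*x^3 + 54*x^2 + 108*x + 81

Expanding det(x·I − A) (e.g. by cofactor expansion or by noting that A is similar to its Jordan form J, which has the same characteristic polynomial as A) gives
  χ_A(x) = x^4 + 12*x^3 + 54*x^2 + 108*x + 81
which factors as (x + 3)^4. The eigenvalues (with algebraic multiplicities) are λ = -3 with multiplicity 4.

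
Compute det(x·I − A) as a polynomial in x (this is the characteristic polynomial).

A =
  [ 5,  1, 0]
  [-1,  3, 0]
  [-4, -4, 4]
x^3 - 12*x^2 + 48*x - 64

Expanding det(x·I − A) (e.g. by cofactor expansion or by noting that A is similar to its Jordan form J, which has the same characteristic polynomial as A) gives
  χ_A(x) = x^3 - 12*x^2 + 48*x - 64
which factors as (x - 4)^3. The eigenvalues (with algebraic multiplicities) are λ = 4 with multiplicity 3.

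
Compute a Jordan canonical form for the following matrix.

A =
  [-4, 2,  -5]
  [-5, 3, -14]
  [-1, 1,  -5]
J_3(-2)

The characteristic polynomial is
  det(x·I − A) = x^3 + 6*x^2 + 12*x + 8 = (x + 2)^3

Eigenvalues and multiplicities (the geometric multiplicity of λ is n − rank(A − λI), which equals the number of Jordan blocks for λ):
  λ = -2: algebraic multiplicity = 3, geometric multiplicity = 1

Determining the block sizes for each eigenvalue:
  λ = -2: one block (gm = 1), so the single block has size am = 3 → block sizes [3]

Assembling the blocks gives a Jordan form
J =
  [-2,  1,  0]
  [ 0, -2,  1]
  [ 0,  0, -2]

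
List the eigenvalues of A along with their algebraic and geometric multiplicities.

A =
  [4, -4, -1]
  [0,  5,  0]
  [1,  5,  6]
λ = 5: alg = 3, geom = 1

Step 1 — factor the characteristic polynomial to read off the algebraic multiplicities:
  χ_A(x) = (x - 5)^3

Step 2 — compute geometric multiplicities via the rank-nullity identity g(λ) = n − rank(A − λI):
  rank(A − (5)·I) = 2, so dim ker(A − (5)·I) = n − 2 = 1

Summary:
  λ = 5: algebraic multiplicity = 3, geometric multiplicity = 1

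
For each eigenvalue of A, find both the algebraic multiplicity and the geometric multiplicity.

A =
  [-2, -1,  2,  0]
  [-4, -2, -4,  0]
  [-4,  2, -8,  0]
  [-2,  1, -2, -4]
λ = -4: alg = 4, geom = 3

Step 1 — factor the characteristic polynomial to read off the algebraic multiplicities:
  χ_A(x) = (x + 4)^4

Step 2 — compute geometric multiplicities via the rank-nullity identity g(λ) = n − rank(A − λI):
  rank(A − (-4)·I) = 1, so dim ker(A − (-4)·I) = n − 1 = 3

Summary:
  λ = -4: algebraic multiplicity = 4, geometric multiplicity = 3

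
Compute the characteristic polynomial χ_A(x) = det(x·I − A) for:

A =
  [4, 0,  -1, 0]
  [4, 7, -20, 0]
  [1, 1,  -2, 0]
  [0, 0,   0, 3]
x^4 - 12*x^3 + 54*x^2 - 108*x + 81

Expanding det(x·I − A) (e.g. by cofactor expansion or by noting that A is similar to its Jordan form J, which has the same characteristic polynomial as A) gives
  χ_A(x) = x^4 - 12*x^3 + 54*x^2 - 108*x + 81
which factors as (x - 3)^4. The eigenvalues (with algebraic multiplicities) are λ = 3 with multiplicity 4.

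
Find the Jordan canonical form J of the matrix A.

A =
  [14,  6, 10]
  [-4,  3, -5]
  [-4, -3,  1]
J_2(6) ⊕ J_1(6)

The characteristic polynomial is
  det(x·I − A) = x^3 - 18*x^2 + 108*x - 216 = (x - 6)^3

Eigenvalues and multiplicities (the geometric multiplicity of λ is n − rank(A − λI), which equals the number of Jordan blocks for λ):
  λ = 6: algebraic multiplicity = 3, geometric multiplicity = 2

Determining the block sizes for each eigenvalue:
  λ = 6: 2 blocks summing to 3 forces exactly one block of size 2 and the rest size 1 → block sizes [2, 1]

Assembling the blocks gives a Jordan form
J =
  [6, 1, 0]
  [0, 6, 0]
  [0, 0, 6]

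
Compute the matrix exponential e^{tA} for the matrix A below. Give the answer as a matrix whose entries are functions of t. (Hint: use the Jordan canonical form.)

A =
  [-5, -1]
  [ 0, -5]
e^{tA} =
  [exp(-5*t), -t*exp(-5*t)]
  [0, exp(-5*t)]

Strategy: write A = P · J · P⁻¹ where J is a Jordan canonical form, so e^{tA} = P · e^{tJ} · P⁻¹, and e^{tJ} can be computed block-by-block.

A has Jordan form
J =
  [-5,  1]
  [ 0, -5]
(up to reordering of blocks).

Per-block formulas:
  For a 2×2 Jordan block J_2(-5): exp(t · J_2(-5)) = e^(-5t)·(I + t·N), where N is the 2×2 nilpotent shift.

After assembling e^{tJ} and conjugating by P, we get:

e^{tA} =
  [exp(-5*t), -t*exp(-5*t)]
  [0, exp(-5*t)]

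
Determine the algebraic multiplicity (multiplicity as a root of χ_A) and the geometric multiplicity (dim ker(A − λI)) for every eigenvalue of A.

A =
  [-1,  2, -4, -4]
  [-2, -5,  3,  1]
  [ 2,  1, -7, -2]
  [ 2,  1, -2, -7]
λ = -5: alg = 4, geom = 2

Step 1 — factor the characteristic polynomial to read off the algebraic multiplicities:
  χ_A(x) = (x + 5)^4

Step 2 — compute geometric multiplicities via the rank-nullity identity g(λ) = n − rank(A − λI):
  rank(A − (-5)·I) = 2, so dim ker(A − (-5)·I) = n − 2 = 2

Summary:
  λ = -5: algebraic multiplicity = 4, geometric multiplicity = 2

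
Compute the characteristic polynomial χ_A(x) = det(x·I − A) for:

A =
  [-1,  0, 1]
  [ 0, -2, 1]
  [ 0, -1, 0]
x^3 + 3*x^2 + 3*x + 1

Expanding det(x·I − A) (e.g. by cofactor expansion or by noting that A is similar to its Jordan form J, which has the same characteristic polynomial as A) gives
  χ_A(x) = x^3 + 3*x^2 + 3*x + 1
which factors as (x + 1)^3. The eigenvalues (with algebraic multiplicities) are λ = -1 with multiplicity 3.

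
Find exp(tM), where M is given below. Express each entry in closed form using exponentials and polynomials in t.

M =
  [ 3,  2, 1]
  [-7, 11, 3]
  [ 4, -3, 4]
e^{tM} =
  [-t^2*exp(6*t)/2 - 3*t*exp(6*t) + exp(6*t), t^2*exp(6*t)/2 + 2*t*exp(6*t), t^2*exp(6*t)/2 + t*exp(6*t)]
  [-t^2*exp(6*t) - 7*t*exp(6*t), t^2*exp(6*t) + 5*t*exp(6*t) + exp(6*t), t^2*exp(6*t) + 3*t*exp(6*t)]
  [t^2*exp(6*t)/2 + 4*t*exp(6*t), -t^2*exp(6*t)/2 - 3*t*exp(6*t), -t^2*exp(6*t)/2 - 2*t*exp(6*t) + exp(6*t)]

Strategy: write M = P · J · P⁻¹ where J is a Jordan canonical form, so e^{tM} = P · e^{tJ} · P⁻¹, and e^{tJ} can be computed block-by-block.

M has Jordan form
J =
  [6, 1, 0]
  [0, 6, 1]
  [0, 0, 6]
(up to reordering of blocks).

Per-block formulas:
  For a 3×3 Jordan block J_3(6): exp(t · J_3(6)) = e^(6t)·(I + t·N + (t^2/2)·N^2), where N is the 3×3 nilpotent shift.

After assembling e^{tJ} and conjugating by P, we get:

e^{tM} =
  [-t^2*exp(6*t)/2 - 3*t*exp(6*t) + exp(6*t), t^2*exp(6*t)/2 + 2*t*exp(6*t), t^2*exp(6*t)/2 + t*exp(6*t)]
  [-t^2*exp(6*t) - 7*t*exp(6*t), t^2*exp(6*t) + 5*t*exp(6*t) + exp(6*t), t^2*exp(6*t) + 3*t*exp(6*t)]
  [t^2*exp(6*t)/2 + 4*t*exp(6*t), -t^2*exp(6*t)/2 - 3*t*exp(6*t), -t^2*exp(6*t)/2 - 2*t*exp(6*t) + exp(6*t)]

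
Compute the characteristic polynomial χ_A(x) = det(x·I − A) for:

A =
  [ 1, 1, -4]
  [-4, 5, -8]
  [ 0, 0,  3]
x^3 - 9*x^2 + 27*x - 27

Expanding det(x·I − A) (e.g. by cofactor expansion or by noting that A is similar to its Jordan form J, which has the same characteristic polynomial as A) gives
  χ_A(x) = x^3 - 9*x^2 + 27*x - 27
which factors as (x - 3)^3. The eigenvalues (with algebraic multiplicities) are λ = 3 with multiplicity 3.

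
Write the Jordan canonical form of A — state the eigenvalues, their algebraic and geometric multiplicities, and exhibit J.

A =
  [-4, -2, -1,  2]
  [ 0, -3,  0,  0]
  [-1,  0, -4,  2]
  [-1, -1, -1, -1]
J_2(-3) ⊕ J_2(-3)

The characteristic polynomial is
  det(x·I − A) = x^4 + 12*x^3 + 54*x^2 + 108*x + 81 = (x + 3)^4

Eigenvalues and multiplicities (the geometric multiplicity of λ is n − rank(A − λI), which equals the number of Jordan blocks for λ):
  λ = -3: algebraic multiplicity = 4, geometric multiplicity = 2

Determining the block sizes for each eigenvalue:
  λ = -3: with am = 4 and gm = 2, the partition is not yet determined (e.g. several partitions of 4 into 2 parts exist). Let N = A − (-3)·I. Computing rank(N^1) = 2, rank(N^2) = 0; the number of blocks of size ≥ j is rank(N^{j−1}) − rank(N^j), giving [2, 2]. So we have 2 block(s) of size 2 → block sizes [2, 2]

Assembling the blocks gives a Jordan form
J =
  [-3,  1,  0,  0]
  [ 0, -3,  0,  0]
  [ 0,  0, -3,  1]
  [ 0,  0,  0, -3]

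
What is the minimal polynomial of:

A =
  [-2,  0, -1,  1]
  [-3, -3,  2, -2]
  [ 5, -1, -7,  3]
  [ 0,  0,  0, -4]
x^3 + 12*x^2 + 48*x + 64

The characteristic polynomial is χ_A(x) = (x + 4)^4, so the eigenvalues are known. The minimal polynomial is
  m_A(x) = Π_λ (x − λ)^{k_λ}
where k_λ is the size of the *largest* Jordan block for λ (equivalently, the smallest k with (A − λI)^k v = 0 for every generalised eigenvector v of λ).

  λ = -4: largest Jordan block has size 3, contributing (x + 4)^3

So m_A(x) = (x + 4)^3 = x^3 + 12*x^2 + 48*x + 64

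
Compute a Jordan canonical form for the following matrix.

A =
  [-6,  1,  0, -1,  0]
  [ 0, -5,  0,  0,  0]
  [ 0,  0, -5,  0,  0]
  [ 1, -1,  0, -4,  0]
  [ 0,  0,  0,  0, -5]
J_2(-5) ⊕ J_1(-5) ⊕ J_1(-5) ⊕ J_1(-5)

The characteristic polynomial is
  det(x·I − A) = x^5 + 25*x^4 + 250*x^3 + 1250*x^2 + 3125*x + 3125 = (x + 5)^5

Eigenvalues and multiplicities (the geometric multiplicity of λ is n − rank(A − λI), which equals the number of Jordan blocks for λ):
  λ = -5: algebraic multiplicity = 5, geometric multiplicity = 4

Determining the block sizes for each eigenvalue:
  λ = -5: 4 blocks summing to 5 forces exactly one block of size 2 and the rest size 1 → block sizes [2, 1, 1, 1]

Assembling the blocks gives a Jordan form
J =
  [-5,  1,  0,  0,  0]
  [ 0, -5,  0,  0,  0]
  [ 0,  0, -5,  0,  0]
  [ 0,  0,  0, -5,  0]
  [ 0,  0,  0,  0, -5]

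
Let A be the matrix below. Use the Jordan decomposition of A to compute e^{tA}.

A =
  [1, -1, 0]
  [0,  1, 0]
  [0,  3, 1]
e^{tA} =
  [exp(t), -t*exp(t), 0]
  [0, exp(t), 0]
  [0, 3*t*exp(t), exp(t)]

Strategy: write A = P · J · P⁻¹ where J is a Jordan canonical form, so e^{tA} = P · e^{tJ} · P⁻¹, and e^{tJ} can be computed block-by-block.

A has Jordan form
J =
  [1, 1, 0]
  [0, 1, 0]
  [0, 0, 1]
(up to reordering of blocks).

Per-block formulas:
  For a 1×1 block at λ = 1: exp(t · [1]) = [e^(1t)].
  For a 2×2 Jordan block J_2(1): exp(t · J_2(1)) = e^(1t)·(I + t·N), where N is the 2×2 nilpotent shift.

After assembling e^{tJ} and conjugating by P, we get:

e^{tA} =
  [exp(t), -t*exp(t), 0]
  [0, exp(t), 0]
  [0, 3*t*exp(t), exp(t)]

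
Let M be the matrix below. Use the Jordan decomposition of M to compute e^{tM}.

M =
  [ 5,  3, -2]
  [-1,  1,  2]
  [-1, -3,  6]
e^{tM} =
  [t*exp(4*t) + exp(4*t), 3*t*exp(4*t), -2*t*exp(4*t)]
  [-t*exp(4*t), -3*t*exp(4*t) + exp(4*t), 2*t*exp(4*t)]
  [-t*exp(4*t), -3*t*exp(4*t), 2*t*exp(4*t) + exp(4*t)]

Strategy: write M = P · J · P⁻¹ where J is a Jordan canonical form, so e^{tM} = P · e^{tJ} · P⁻¹, and e^{tJ} can be computed block-by-block.

M has Jordan form
J =
  [4, 1, 0]
  [0, 4, 0]
  [0, 0, 4]
(up to reordering of blocks).

Per-block formulas:
  For a 2×2 Jordan block J_2(4): exp(t · J_2(4)) = e^(4t)·(I + t·N), where N is the 2×2 nilpotent shift.
  For a 1×1 block at λ = 4: exp(t · [4]) = [e^(4t)].

After assembling e^{tJ} and conjugating by P, we get:

e^{tM} =
  [t*exp(4*t) + exp(4*t), 3*t*exp(4*t), -2*t*exp(4*t)]
  [-t*exp(4*t), -3*t*exp(4*t) + exp(4*t), 2*t*exp(4*t)]
  [-t*exp(4*t), -3*t*exp(4*t), 2*t*exp(4*t) + exp(4*t)]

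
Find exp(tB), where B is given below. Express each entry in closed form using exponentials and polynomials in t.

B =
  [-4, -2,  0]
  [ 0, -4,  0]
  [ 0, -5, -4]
e^{tB} =
  [exp(-4*t), -2*t*exp(-4*t), 0]
  [0, exp(-4*t), 0]
  [0, -5*t*exp(-4*t), exp(-4*t)]

Strategy: write B = P · J · P⁻¹ where J is a Jordan canonical form, so e^{tB} = P · e^{tJ} · P⁻¹, and e^{tJ} can be computed block-by-block.

B has Jordan form
J =
  [-4,  1,  0]
  [ 0, -4,  0]
  [ 0,  0, -4]
(up to reordering of blocks).

Per-block formulas:
  For a 2×2 Jordan block J_2(-4): exp(t · J_2(-4)) = e^(-4t)·(I + t·N), where N is the 2×2 nilpotent shift.
  For a 1×1 block at λ = -4: exp(t · [-4]) = [e^(-4t)].

After assembling e^{tJ} and conjugating by P, we get:

e^{tB} =
  [exp(-4*t), -2*t*exp(-4*t), 0]
  [0, exp(-4*t), 0]
  [0, -5*t*exp(-4*t), exp(-4*t)]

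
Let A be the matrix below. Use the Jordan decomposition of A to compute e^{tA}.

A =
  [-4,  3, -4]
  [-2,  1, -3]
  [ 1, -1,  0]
e^{tA} =
  [-t^2*exp(-t)/2 - 3*t*exp(-t) + exp(-t), t^2*exp(-t)/2 + 3*t*exp(-t), -t^2*exp(-t)/2 - 4*t*exp(-t)]
  [-t^2*exp(-t)/2 - 2*t*exp(-t), t^2*exp(-t)/2 + 2*t*exp(-t) + exp(-t), -t^2*exp(-t)/2 - 3*t*exp(-t)]
  [t*exp(-t), -t*exp(-t), t*exp(-t) + exp(-t)]

Strategy: write A = P · J · P⁻¹ where J is a Jordan canonical form, so e^{tA} = P · e^{tJ} · P⁻¹, and e^{tJ} can be computed block-by-block.

A has Jordan form
J =
  [-1,  1,  0]
  [ 0, -1,  1]
  [ 0,  0, -1]
(up to reordering of blocks).

Per-block formulas:
  For a 3×3 Jordan block J_3(-1): exp(t · J_3(-1)) = e^(-1t)·(I + t·N + (t^2/2)·N^2), where N is the 3×3 nilpotent shift.

After assembling e^{tJ} and conjugating by P, we get:

e^{tA} =
  [-t^2*exp(-t)/2 - 3*t*exp(-t) + exp(-t), t^2*exp(-t)/2 + 3*t*exp(-t), -t^2*exp(-t)/2 - 4*t*exp(-t)]
  [-t^2*exp(-t)/2 - 2*t*exp(-t), t^2*exp(-t)/2 + 2*t*exp(-t) + exp(-t), -t^2*exp(-t)/2 - 3*t*exp(-t)]
  [t*exp(-t), -t*exp(-t), t*exp(-t) + exp(-t)]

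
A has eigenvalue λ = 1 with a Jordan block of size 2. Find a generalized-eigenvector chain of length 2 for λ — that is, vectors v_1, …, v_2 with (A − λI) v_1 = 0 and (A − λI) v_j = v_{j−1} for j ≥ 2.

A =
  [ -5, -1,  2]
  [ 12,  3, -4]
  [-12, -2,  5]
A Jordan chain for λ = 1 of length 2:
v_1 = (-6, 12, -12)ᵀ
v_2 = (1, 0, 0)ᵀ

Let N = A − (1)·I. We want v_2 with N^2 v_2 = 0 but N^1 v_2 ≠ 0; then v_{j-1} := N · v_j for j = 2, …, 2.

Pick v_2 = (1, 0, 0)ᵀ.
Then v_1 = N · v_2 = (-6, 12, -12)ᵀ.

Sanity check: (A − (1)·I) v_1 = (0, 0, 0)ᵀ = 0. ✓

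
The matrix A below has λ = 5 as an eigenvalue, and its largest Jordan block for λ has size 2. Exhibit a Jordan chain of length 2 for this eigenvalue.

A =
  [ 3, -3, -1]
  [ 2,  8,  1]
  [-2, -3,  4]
A Jordan chain for λ = 5 of length 2:
v_1 = (-2, 2, -2)ᵀ
v_2 = (1, 0, 0)ᵀ

Let N = A − (5)·I. We want v_2 with N^2 v_2 = 0 but N^1 v_2 ≠ 0; then v_{j-1} := N · v_j for j = 2, …, 2.

Pick v_2 = (1, 0, 0)ᵀ.
Then v_1 = N · v_2 = (-2, 2, -2)ᵀ.

Sanity check: (A − (5)·I) v_1 = (0, 0, 0)ᵀ = 0. ✓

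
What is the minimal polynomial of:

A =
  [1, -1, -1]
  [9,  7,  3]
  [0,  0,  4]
x^2 - 8*x + 16

The characteristic polynomial is χ_A(x) = (x - 4)^3, so the eigenvalues are known. The minimal polynomial is
  m_A(x) = Π_λ (x − λ)^{k_λ}
where k_λ is the size of the *largest* Jordan block for λ (equivalently, the smallest k with (A − λI)^k v = 0 for every generalised eigenvector v of λ).

  λ = 4: largest Jordan block has size 2, contributing (x − 4)^2

So m_A(x) = (x - 4)^2 = x^2 - 8*x + 16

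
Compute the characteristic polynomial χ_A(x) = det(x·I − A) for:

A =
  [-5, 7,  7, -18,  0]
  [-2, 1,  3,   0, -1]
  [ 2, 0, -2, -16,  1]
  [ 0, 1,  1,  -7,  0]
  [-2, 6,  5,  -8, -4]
x^5 + 17*x^4 + 114*x^3 + 378*x^2 + 621*x + 405

Expanding det(x·I − A) (e.g. by cofactor expansion or by noting that A is similar to its Jordan form J, which has the same characteristic polynomial as A) gives
  χ_A(x) = x^5 + 17*x^4 + 114*x^3 + 378*x^2 + 621*x + 405
which factors as (x + 3)^4*(x + 5). The eigenvalues (with algebraic multiplicities) are λ = -5 with multiplicity 1, λ = -3 with multiplicity 4.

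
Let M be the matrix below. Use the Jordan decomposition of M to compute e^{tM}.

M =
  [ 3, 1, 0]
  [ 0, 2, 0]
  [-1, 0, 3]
e^{tM} =
  [exp(3*t), exp(3*t) - exp(2*t), 0]
  [0, exp(2*t), 0]
  [-t*exp(3*t), -t*exp(3*t) + exp(3*t) - exp(2*t), exp(3*t)]

Strategy: write M = P · J · P⁻¹ where J is a Jordan canonical form, so e^{tM} = P · e^{tJ} · P⁻¹, and e^{tJ} can be computed block-by-block.

M has Jordan form
J =
  [2, 0, 0]
  [0, 3, 1]
  [0, 0, 3]
(up to reordering of blocks).

Per-block formulas:
  For a 2×2 Jordan block J_2(3): exp(t · J_2(3)) = e^(3t)·(I + t·N), where N is the 2×2 nilpotent shift.
  For a 1×1 block at λ = 2: exp(t · [2]) = [e^(2t)].

After assembling e^{tJ} and conjugating by P, we get:

e^{tM} =
  [exp(3*t), exp(3*t) - exp(2*t), 0]
  [0, exp(2*t), 0]
  [-t*exp(3*t), -t*exp(3*t) + exp(3*t) - exp(2*t), exp(3*t)]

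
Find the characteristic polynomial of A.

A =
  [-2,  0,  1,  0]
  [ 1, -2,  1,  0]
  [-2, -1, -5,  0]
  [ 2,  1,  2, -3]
x^4 + 12*x^3 + 54*x^2 + 108*x + 81

Expanding det(x·I − A) (e.g. by cofactor expansion or by noting that A is similar to its Jordan form J, which has the same characteristic polynomial as A) gives
  χ_A(x) = x^4 + 12*x^3 + 54*x^2 + 108*x + 81
which factors as (x + 3)^4. The eigenvalues (with algebraic multiplicities) are λ = -3 with multiplicity 4.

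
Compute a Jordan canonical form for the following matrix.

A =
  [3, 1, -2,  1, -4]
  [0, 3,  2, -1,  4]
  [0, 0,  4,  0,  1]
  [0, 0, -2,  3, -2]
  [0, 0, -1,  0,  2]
J_3(3) ⊕ J_2(3)

The characteristic polynomial is
  det(x·I − A) = x^5 - 15*x^4 + 90*x^3 - 270*x^2 + 405*x - 243 = (x - 3)^5

Eigenvalues and multiplicities (the geometric multiplicity of λ is n − rank(A − λI), which equals the number of Jordan blocks for λ):
  λ = 3: algebraic multiplicity = 5, geometric multiplicity = 2

Determining the block sizes for each eigenvalue:
  λ = 3: with am = 5 and gm = 2, the partition is not yet determined (e.g. several partitions of 5 into 2 parts exist). Let N = A − (3)·I. Computing rank(N^1) = 3, rank(N^2) = 1, rank(N^3) = 0; the number of blocks of size ≥ j is rank(N^{j−1}) − rank(N^j), giving [2, 2, 1]. So we have 1 block(s) of size 3, 1 block(s) of size 2 → block sizes [3, 2]

Assembling the blocks gives a Jordan form
J =
  [3, 1, 0, 0, 0]
  [0, 3, 1, 0, 0]
  [0, 0, 3, 0, 0]
  [0, 0, 0, 3, 1]
  [0, 0, 0, 0, 3]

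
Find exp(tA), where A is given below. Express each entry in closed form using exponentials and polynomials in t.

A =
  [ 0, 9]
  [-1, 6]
e^{tA} =
  [-3*t*exp(3*t) + exp(3*t), 9*t*exp(3*t)]
  [-t*exp(3*t), 3*t*exp(3*t) + exp(3*t)]

Strategy: write A = P · J · P⁻¹ where J is a Jordan canonical form, so e^{tA} = P · e^{tJ} · P⁻¹, and e^{tJ} can be computed block-by-block.

A has Jordan form
J =
  [3, 1]
  [0, 3]
(up to reordering of blocks).

Per-block formulas:
  For a 2×2 Jordan block J_2(3): exp(t · J_2(3)) = e^(3t)·(I + t·N), where N is the 2×2 nilpotent shift.

After assembling e^{tJ} and conjugating by P, we get:

e^{tA} =
  [-3*t*exp(3*t) + exp(3*t), 9*t*exp(3*t)]
  [-t*exp(3*t), 3*t*exp(3*t) + exp(3*t)]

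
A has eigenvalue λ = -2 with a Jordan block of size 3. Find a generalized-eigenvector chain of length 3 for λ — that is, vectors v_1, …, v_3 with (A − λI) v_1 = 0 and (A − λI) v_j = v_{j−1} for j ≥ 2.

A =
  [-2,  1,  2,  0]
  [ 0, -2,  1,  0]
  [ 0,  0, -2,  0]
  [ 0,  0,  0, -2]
A Jordan chain for λ = -2 of length 3:
v_1 = (1, 0, 0, 0)ᵀ
v_2 = (2, 1, 0, 0)ᵀ
v_3 = (0, 0, 1, 0)ᵀ

Let N = A − (-2)·I. We want v_3 with N^3 v_3 = 0 but N^2 v_3 ≠ 0; then v_{j-1} := N · v_j for j = 3, …, 2.

Pick v_3 = (0, 0, 1, 0)ᵀ.
Then v_2 = N · v_3 = (2, 1, 0, 0)ᵀ.
Then v_1 = N · v_2 = (1, 0, 0, 0)ᵀ.

Sanity check: (A − (-2)·I) v_1 = (0, 0, 0, 0)ᵀ = 0. ✓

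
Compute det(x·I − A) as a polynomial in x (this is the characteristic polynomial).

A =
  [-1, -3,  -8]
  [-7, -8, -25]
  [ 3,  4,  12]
x^3 - 3*x^2 + 3*x - 1

Expanding det(x·I − A) (e.g. by cofactor expansion or by noting that A is similar to its Jordan form J, which has the same characteristic polynomial as A) gives
  χ_A(x) = x^3 - 3*x^2 + 3*x - 1
which factors as (x - 1)^3. The eigenvalues (with algebraic multiplicities) are λ = 1 with multiplicity 3.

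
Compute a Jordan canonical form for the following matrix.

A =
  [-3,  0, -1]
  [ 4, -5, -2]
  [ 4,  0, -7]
J_2(-5) ⊕ J_1(-5)

The characteristic polynomial is
  det(x·I − A) = x^3 + 15*x^2 + 75*x + 125 = (x + 5)^3

Eigenvalues and multiplicities (the geometric multiplicity of λ is n − rank(A − λI), which equals the number of Jordan blocks for λ):
  λ = -5: algebraic multiplicity = 3, geometric multiplicity = 2

Determining the block sizes for each eigenvalue:
  λ = -5: 2 blocks summing to 3 forces exactly one block of size 2 and the rest size 1 → block sizes [2, 1]

Assembling the blocks gives a Jordan form
J =
  [-5,  1,  0]
  [ 0, -5,  0]
  [ 0,  0, -5]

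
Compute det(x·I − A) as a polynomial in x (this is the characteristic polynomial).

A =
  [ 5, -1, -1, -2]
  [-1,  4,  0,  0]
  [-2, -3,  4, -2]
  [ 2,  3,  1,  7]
x^4 - 20*x^3 + 150*x^2 - 500*x + 625

Expanding det(x·I − A) (e.g. by cofactor expansion or by noting that A is similar to its Jordan form J, which has the same characteristic polynomial as A) gives
  χ_A(x) = x^4 - 20*x^3 + 150*x^2 - 500*x + 625
which factors as (x - 5)^4. The eigenvalues (with algebraic multiplicities) are λ = 5 with multiplicity 4.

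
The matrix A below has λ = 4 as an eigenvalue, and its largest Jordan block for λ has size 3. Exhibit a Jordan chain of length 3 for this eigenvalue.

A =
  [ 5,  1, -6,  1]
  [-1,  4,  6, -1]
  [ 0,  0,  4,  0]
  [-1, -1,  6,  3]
A Jordan chain for λ = 4 of length 3:
v_1 = (-1, 0, 0, 1)ᵀ
v_2 = (1, -1, 0, -1)ᵀ
v_3 = (1, 0, 0, 0)ᵀ

Let N = A − (4)·I. We want v_3 with N^3 v_3 = 0 but N^2 v_3 ≠ 0; then v_{j-1} := N · v_j for j = 3, …, 2.

Pick v_3 = (1, 0, 0, 0)ᵀ.
Then v_2 = N · v_3 = (1, -1, 0, -1)ᵀ.
Then v_1 = N · v_2 = (-1, 0, 0, 1)ᵀ.

Sanity check: (A − (4)·I) v_1 = (0, 0, 0, 0)ᵀ = 0. ✓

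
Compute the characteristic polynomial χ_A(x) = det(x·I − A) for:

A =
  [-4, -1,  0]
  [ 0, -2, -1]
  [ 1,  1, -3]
x^3 + 9*x^2 + 27*x + 27

Expanding det(x·I − A) (e.g. by cofactor expansion or by noting that A is similar to its Jordan form J, which has the same characteristic polynomial as A) gives
  χ_A(x) = x^3 + 9*x^2 + 27*x + 27
which factors as (x + 3)^3. The eigenvalues (with algebraic multiplicities) are λ = -3 with multiplicity 3.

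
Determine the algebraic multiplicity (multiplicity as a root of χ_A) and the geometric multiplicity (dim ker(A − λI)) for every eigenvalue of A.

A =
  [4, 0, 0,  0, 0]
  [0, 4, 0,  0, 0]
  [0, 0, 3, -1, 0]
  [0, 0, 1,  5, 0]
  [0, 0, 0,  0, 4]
λ = 4: alg = 5, geom = 4

Step 1 — factor the characteristic polynomial to read off the algebraic multiplicities:
  χ_A(x) = (x - 4)^5

Step 2 — compute geometric multiplicities via the rank-nullity identity g(λ) = n − rank(A − λI):
  rank(A − (4)·I) = 1, so dim ker(A − (4)·I) = n − 1 = 4

Summary:
  λ = 4: algebraic multiplicity = 5, geometric multiplicity = 4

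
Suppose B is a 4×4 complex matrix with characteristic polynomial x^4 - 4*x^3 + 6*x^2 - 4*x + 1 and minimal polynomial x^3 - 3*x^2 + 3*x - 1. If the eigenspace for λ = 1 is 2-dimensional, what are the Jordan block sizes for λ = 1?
Block sizes for λ = 1: [3, 1]

Step 1 — from the characteristic polynomial, algebraic multiplicity of λ = 1 is 4. From dim ker(B − (1)·I) = 2, there are exactly 2 Jordan blocks for λ = 1.
Step 2 — from the minimal polynomial, the factor (x − 1)^3 tells us the largest block for λ = 1 has size 3.
Step 3 — with total size 4, 2 blocks, and largest block 3, the block sizes (in nonincreasing order) are [3, 1].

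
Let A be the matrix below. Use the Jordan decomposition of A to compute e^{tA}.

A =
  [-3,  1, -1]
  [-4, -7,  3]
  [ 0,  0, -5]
e^{tA} =
  [2*t*exp(-5*t) + exp(-5*t), t*exp(-5*t), t^2*exp(-5*t)/2 - t*exp(-5*t)]
  [-4*t*exp(-5*t), -2*t*exp(-5*t) + exp(-5*t), -t^2*exp(-5*t) + 3*t*exp(-5*t)]
  [0, 0, exp(-5*t)]

Strategy: write A = P · J · P⁻¹ where J is a Jordan canonical form, so e^{tA} = P · e^{tJ} · P⁻¹, and e^{tJ} can be computed block-by-block.

A has Jordan form
J =
  [-5,  1,  0]
  [ 0, -5,  1]
  [ 0,  0, -5]
(up to reordering of blocks).

Per-block formulas:
  For a 3×3 Jordan block J_3(-5): exp(t · J_3(-5)) = e^(-5t)·(I + t·N + (t^2/2)·N^2), where N is the 3×3 nilpotent shift.

After assembling e^{tJ} and conjugating by P, we get:

e^{tA} =
  [2*t*exp(-5*t) + exp(-5*t), t*exp(-5*t), t^2*exp(-5*t)/2 - t*exp(-5*t)]
  [-4*t*exp(-5*t), -2*t*exp(-5*t) + exp(-5*t), -t^2*exp(-5*t) + 3*t*exp(-5*t)]
  [0, 0, exp(-5*t)]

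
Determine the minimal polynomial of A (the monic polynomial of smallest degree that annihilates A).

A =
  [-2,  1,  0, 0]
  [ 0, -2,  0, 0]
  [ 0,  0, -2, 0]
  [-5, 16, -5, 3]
x^3 + x^2 - 8*x - 12

The characteristic polynomial is χ_A(x) = (x - 3)*(x + 2)^3, so the eigenvalues are known. The minimal polynomial is
  m_A(x) = Π_λ (x − λ)^{k_λ}
where k_λ is the size of the *largest* Jordan block for λ (equivalently, the smallest k with (A − λI)^k v = 0 for every generalised eigenvector v of λ).

  λ = -2: largest Jordan block has size 2, contributing (x + 2)^2
  λ = 3: largest Jordan block has size 1, contributing (x − 3)

So m_A(x) = (x - 3)*(x + 2)^2 = x^3 + x^2 - 8*x - 12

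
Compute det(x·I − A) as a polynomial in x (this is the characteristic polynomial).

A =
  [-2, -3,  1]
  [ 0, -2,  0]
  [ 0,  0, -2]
x^3 + 6*x^2 + 12*x + 8

Expanding det(x·I − A) (e.g. by cofactor expansion or by noting that A is similar to its Jordan form J, which has the same characteristic polynomial as A) gives
  χ_A(x) = x^3 + 6*x^2 + 12*x + 8
which factors as (x + 2)^3. The eigenvalues (with algebraic multiplicities) are λ = -2 with multiplicity 3.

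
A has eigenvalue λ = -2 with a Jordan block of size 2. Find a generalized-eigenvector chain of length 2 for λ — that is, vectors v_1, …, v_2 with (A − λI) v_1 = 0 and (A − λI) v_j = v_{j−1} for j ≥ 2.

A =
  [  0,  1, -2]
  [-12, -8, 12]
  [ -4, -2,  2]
A Jordan chain for λ = -2 of length 2:
v_1 = (2, -12, -4)ᵀ
v_2 = (1, 0, 0)ᵀ

Let N = A − (-2)·I. We want v_2 with N^2 v_2 = 0 but N^1 v_2 ≠ 0; then v_{j-1} := N · v_j for j = 2, …, 2.

Pick v_2 = (1, 0, 0)ᵀ.
Then v_1 = N · v_2 = (2, -12, -4)ᵀ.

Sanity check: (A − (-2)·I) v_1 = (0, 0, 0)ᵀ = 0. ✓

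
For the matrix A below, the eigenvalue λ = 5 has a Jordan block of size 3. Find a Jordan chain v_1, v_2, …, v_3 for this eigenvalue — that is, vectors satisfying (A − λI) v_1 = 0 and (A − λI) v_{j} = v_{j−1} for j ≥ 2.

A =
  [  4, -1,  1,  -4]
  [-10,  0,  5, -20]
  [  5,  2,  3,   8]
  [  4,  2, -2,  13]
A Jordan chain for λ = 5 of length 3:
v_1 = (0, 5, -3, -2)ᵀ
v_2 = (-1, -10, 5, 4)ᵀ
v_3 = (1, 0, 0, 0)ᵀ

Let N = A − (5)·I. We want v_3 with N^3 v_3 = 0 but N^2 v_3 ≠ 0; then v_{j-1} := N · v_j for j = 3, …, 2.

Pick v_3 = (1, 0, 0, 0)ᵀ.
Then v_2 = N · v_3 = (-1, -10, 5, 4)ᵀ.
Then v_1 = N · v_2 = (0, 5, -3, -2)ᵀ.

Sanity check: (A − (5)·I) v_1 = (0, 0, 0, 0)ᵀ = 0. ✓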